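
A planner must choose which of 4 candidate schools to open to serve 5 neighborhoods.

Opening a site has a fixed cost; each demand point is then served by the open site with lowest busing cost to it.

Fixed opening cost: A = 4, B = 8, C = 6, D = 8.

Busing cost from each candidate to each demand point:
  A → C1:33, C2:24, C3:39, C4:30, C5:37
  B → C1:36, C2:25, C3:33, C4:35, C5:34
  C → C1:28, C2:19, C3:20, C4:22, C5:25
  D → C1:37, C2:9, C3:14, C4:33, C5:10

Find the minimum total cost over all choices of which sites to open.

97

Open {C, D}: assign each demand point to its cheapest open site.
  C1→C 28, C2→D 9, C3→D 14, C4→C 22, C5→D 10
  busing cost 83, fixed 14 → total 97.
Compare {A, C, D}: busing cost 83 + fixed 18 = 101.
Compare {B, C, D}: busing cost 83 + fixed 22 = 105.
Compare {A, D}: busing cost 96 + fixed 12 = 108.
All other subsets cost ≥ 101. Minimum total cost: 97.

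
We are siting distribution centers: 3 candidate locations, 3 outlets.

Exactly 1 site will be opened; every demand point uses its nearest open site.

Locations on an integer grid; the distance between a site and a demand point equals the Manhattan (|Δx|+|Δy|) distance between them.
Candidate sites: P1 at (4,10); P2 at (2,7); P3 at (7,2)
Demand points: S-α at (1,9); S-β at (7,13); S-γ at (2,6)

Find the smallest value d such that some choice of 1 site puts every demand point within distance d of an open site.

6

Open {P1}.
  Farthest demand point is S-β at distance 6 (to P1); all others are ≤ 6.
With {P2} the worst case is 11.
With {P3} the worst case is 13.
No size-1 selection achieves below 6.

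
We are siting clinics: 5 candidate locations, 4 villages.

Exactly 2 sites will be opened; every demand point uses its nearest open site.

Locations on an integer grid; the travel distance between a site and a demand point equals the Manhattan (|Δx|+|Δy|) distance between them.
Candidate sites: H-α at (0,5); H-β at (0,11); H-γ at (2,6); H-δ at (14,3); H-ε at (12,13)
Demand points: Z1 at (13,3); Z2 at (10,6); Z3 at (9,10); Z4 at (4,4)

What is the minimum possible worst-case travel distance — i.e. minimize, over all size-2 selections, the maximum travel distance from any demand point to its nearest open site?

Open {H-α, H-ε}.
  Farthest demand point is Z1 at travel distance 11 (to H-ε); all others are ≤ 11.
With {H-β, H-δ} the worst case is 11.
With {H-β, H-ε} the worst case is 11.
No size-2 selection achieves below 11.

11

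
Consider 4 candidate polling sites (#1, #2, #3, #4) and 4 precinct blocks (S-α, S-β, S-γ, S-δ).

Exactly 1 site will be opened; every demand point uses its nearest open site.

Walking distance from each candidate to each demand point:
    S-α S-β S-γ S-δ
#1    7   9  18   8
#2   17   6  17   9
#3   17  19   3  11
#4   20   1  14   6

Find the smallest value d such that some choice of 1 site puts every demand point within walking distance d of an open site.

Open {#2}.
  Farthest demand point is S-α at walking distance 17 (to #2); all others are ≤ 17.
With {#1} the worst case is 18.
With {#3} the worst case is 19.
No size-1 selection achieves below 17.

17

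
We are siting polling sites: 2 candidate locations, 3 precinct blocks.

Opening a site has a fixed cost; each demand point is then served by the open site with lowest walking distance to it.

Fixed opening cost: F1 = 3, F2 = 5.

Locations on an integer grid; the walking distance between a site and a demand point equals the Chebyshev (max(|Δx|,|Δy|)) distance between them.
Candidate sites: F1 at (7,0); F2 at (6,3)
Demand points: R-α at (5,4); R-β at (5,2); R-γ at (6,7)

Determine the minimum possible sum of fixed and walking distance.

Open {F2}: assign each demand point to its cheapest open site.
  R-α→F2 1, R-β→F2 1, R-γ→F2 4
  walking distance 6, fixed 5 → total 11.
Compare {F1, F2}: walking distance 6 + fixed 8 = 14.
Compare {F1}: walking distance 13 + fixed 3 = 16.

11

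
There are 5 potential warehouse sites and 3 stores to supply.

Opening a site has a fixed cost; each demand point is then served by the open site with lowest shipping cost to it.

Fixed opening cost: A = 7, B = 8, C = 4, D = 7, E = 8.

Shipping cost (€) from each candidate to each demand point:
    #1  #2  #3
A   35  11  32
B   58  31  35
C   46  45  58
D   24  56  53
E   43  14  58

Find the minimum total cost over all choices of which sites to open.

81

Open {A, D}: assign each demand point to its cheapest open site.
  #1→D 24, #2→A 11, #3→A 32
  shipping cost 67, fixed 14 → total 81.
Compare {A}: shipping cost 78 + fixed 7 = 85.
Compare {A, C, D}: shipping cost 67 + fixed 18 = 85.
Compare {A, C}: shipping cost 78 + fixed 11 = 89.
All other subsets cost ≥ 85. Minimum total cost: 81.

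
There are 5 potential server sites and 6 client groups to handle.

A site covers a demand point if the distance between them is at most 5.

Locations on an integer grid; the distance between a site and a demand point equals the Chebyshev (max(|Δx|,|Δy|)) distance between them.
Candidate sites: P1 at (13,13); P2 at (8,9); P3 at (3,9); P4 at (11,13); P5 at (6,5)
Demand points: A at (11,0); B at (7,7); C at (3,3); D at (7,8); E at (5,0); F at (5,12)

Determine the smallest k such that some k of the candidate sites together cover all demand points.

Coverage sets (demand points within 5 of each site):
  P1: {}
  P2: {B, D, F}
  P3: {B, D, F}
  P4: {D}
  P5: {A, B, C, D, E}
No single site covers all 6 demand points.
But {P2, P5} covers everything, so the minimum is 2.

2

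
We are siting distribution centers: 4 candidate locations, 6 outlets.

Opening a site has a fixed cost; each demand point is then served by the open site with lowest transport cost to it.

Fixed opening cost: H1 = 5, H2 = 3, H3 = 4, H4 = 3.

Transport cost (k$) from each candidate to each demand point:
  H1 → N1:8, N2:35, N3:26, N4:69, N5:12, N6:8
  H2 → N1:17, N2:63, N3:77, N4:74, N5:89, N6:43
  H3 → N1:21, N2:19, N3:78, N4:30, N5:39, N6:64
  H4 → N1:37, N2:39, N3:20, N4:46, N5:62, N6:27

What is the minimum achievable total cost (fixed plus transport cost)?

109

Open {H1, H3, H4}: assign each demand point to its cheapest open site.
  N1→H1 8, N2→H3 19, N3→H4 20, N4→H3 30, N5→H1 12, N6→H1 8
  transport cost 97, fixed 12 → total 109.
Compare {H1, H3}: transport cost 103 + fixed 9 = 112.
Compare {H1, H2, H3, H4}: transport cost 97 + fixed 15 = 112.
Compare {H1, H2, H3}: transport cost 103 + fixed 12 = 115.
All other subsets cost ≥ 112. Minimum total cost: 109.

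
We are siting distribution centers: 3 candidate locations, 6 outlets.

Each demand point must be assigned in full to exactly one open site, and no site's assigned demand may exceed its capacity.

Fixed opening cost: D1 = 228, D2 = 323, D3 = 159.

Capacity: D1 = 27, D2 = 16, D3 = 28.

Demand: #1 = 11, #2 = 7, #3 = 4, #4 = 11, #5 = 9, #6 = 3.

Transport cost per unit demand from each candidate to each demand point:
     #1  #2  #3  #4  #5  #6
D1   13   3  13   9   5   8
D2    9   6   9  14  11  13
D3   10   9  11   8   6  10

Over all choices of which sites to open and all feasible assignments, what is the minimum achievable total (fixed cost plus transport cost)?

719

Open {D1, D3}; cheapest assignment that respects the capacities:
  D1 (cap 27, load 19): #2, #5, #6 — cost 7×3 + 9×5 + 3×8 = 90
  D3 (cap 28, load 26): #1, #3, #4 — cost 11×10 + 4×11 + 11×8 = 242
  Shipping 332, fixed 387 → total 719.
  Any other capacity-feasible assignment to {D1, D3} ships for at least 332.
Compare {D1, D2, D3}: its best feasible assignment gives total 1023.
Every other set of open sites that can feasibly serve all demand totals ≥ 1023 even under its best assignment. Minimum: 719.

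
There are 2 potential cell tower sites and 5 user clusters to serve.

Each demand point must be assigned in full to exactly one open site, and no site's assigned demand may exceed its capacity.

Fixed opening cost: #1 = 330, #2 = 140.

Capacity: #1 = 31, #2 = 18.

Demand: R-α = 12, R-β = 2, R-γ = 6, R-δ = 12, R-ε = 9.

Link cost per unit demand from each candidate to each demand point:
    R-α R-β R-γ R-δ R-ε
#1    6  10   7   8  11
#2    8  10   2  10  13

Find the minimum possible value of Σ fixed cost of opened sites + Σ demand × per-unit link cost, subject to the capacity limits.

Open {#1, #2}; cheapest assignment that respects the capacities:
  #1 (cap 31, load 26): R-α, R-β, R-δ — cost 12×6 + 2×10 + 12×8 = 188
  #2 (cap 18, load 15): R-γ, R-ε — cost 6×2 + 9×13 = 129
  Shipping 317, fixed 470 → total 787.
  Any other capacity-feasible assignment to {#1, #2} ships for at least 317.
Total demand is 41 and no other set of sites has combined capacity ≥ 41, so {#1, #2} is the only feasible choice of open sites. Minimum: 787.

787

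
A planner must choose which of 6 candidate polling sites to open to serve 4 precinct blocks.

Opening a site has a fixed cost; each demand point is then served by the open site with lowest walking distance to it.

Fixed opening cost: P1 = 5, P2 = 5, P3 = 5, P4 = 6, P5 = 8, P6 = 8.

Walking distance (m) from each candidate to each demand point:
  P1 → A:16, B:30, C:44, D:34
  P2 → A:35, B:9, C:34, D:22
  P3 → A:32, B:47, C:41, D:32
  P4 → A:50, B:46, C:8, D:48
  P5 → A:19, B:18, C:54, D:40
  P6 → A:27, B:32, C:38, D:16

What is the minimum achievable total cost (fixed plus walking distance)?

Open {P1, P2, P4}: assign each demand point to its cheapest open site.
  A→P1 16, B→P2 9, C→P4 8, D→P2 22
  walking distance 55, fixed 16 → total 71.
Compare {P1, P2, P4, P6}: walking distance 49 + fixed 24 = 73.
Compare {P1, P2, P3, P4}: walking distance 55 + fixed 21 = 76.
Compare {P2, P4, P5}: walking distance 58 + fixed 19 = 77.
All other subsets cost ≥ 73. Minimum total cost: 71.

71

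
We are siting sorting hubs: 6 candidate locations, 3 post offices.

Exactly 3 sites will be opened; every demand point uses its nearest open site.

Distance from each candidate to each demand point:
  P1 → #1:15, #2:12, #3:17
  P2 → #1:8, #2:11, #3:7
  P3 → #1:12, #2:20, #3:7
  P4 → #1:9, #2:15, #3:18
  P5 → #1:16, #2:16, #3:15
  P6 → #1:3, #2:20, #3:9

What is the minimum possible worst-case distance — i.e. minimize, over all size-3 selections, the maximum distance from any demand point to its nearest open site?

Open {P1, P2, P3}.
  Farthest demand point is #2 at distance 11 (to P2); all others are ≤ 11.
With {P1, P2, P4} the worst case is 11.
With {P1, P2, P5} the worst case is 11.
No size-3 selection achieves below 11.

11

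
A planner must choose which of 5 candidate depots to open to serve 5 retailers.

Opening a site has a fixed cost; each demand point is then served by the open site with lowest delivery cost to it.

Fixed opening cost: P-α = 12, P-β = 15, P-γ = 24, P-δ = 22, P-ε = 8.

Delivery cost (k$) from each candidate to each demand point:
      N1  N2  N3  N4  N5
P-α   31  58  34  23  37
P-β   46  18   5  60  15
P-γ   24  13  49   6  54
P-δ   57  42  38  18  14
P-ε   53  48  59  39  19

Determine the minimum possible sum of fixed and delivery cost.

102

Open {P-β, P-γ}: assign each demand point to its cheapest open site.
  N1→P-γ 24, N2→P-γ 13, N3→P-β 5, N4→P-γ 6, N5→P-β 15
  delivery cost 63, fixed 39 → total 102.
Compare {P-β, P-γ, P-ε}: delivery cost 63 + fixed 47 = 110.
Compare {P-α, P-β, P-γ}: delivery cost 63 + fixed 51 = 114.
Compare {P-α, P-β}: delivery cost 92 + fixed 27 = 119.
All other subsets cost ≥ 110. Minimum total cost: 102.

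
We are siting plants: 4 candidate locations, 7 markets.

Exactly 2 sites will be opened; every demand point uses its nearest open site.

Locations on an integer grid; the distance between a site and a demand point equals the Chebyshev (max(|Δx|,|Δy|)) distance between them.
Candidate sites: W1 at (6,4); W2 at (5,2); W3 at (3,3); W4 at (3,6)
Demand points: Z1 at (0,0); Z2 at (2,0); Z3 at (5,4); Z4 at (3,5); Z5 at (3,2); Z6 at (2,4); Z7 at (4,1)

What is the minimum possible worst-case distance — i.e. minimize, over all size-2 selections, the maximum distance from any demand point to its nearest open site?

3

Open {W1, W3}.
  Farthest demand point is Z1 at distance 3 (to W3); all others are ≤ 3.
With {W2, W3} the worst case is 3.
With {W3, W4} the worst case is 3.
No size-2 selection achieves below 3.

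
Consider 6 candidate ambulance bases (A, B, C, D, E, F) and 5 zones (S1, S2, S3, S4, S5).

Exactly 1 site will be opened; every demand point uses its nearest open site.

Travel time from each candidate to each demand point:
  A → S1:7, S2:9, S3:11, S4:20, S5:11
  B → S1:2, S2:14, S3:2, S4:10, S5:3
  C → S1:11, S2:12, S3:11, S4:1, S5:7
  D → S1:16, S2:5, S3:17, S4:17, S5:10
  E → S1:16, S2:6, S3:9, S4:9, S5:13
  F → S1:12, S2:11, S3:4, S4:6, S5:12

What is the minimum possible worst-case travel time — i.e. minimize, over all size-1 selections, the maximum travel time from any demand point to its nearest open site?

12

Open {C}.
  Farthest demand point is S2 at travel time 12 (to C); all others are ≤ 12.
With {F} the worst case is 12.
With {B} the worst case is 14.
No size-1 selection achieves below 12.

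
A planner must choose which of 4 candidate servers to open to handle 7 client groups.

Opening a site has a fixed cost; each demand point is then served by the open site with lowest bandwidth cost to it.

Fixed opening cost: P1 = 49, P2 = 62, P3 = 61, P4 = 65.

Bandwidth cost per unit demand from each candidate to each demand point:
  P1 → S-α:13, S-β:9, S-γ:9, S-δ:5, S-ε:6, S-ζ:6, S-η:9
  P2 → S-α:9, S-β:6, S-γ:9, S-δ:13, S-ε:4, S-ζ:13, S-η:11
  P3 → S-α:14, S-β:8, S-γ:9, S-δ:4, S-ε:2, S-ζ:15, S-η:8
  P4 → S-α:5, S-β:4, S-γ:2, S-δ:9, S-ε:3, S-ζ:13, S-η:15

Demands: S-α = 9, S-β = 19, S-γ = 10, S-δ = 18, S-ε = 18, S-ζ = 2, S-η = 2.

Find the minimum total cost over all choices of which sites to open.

417

Open {P3, P4}: assign each demand point to its cheapest open site.
  S-α→P4 9×5=45, S-β→P4 19×4=76, S-γ→P4 10×2=20, S-δ→P3 18×4=72, S-ε→P3 18×2=36, S-ζ→P4 2×13=26, S-η→P3 2×8=16
  bandwidth cost 291, fixed 126 → total 417.
Compare {P1, P4}: bandwidth cost 315 + fixed 114 = 429.
Compare {P1, P3, P4}: bandwidth cost 277 + fixed 175 = 452.
Compare {P4}: bandwidth cost 413 + fixed 65 = 478.
All other subsets cost ≥ 429. Minimum total cost: 417.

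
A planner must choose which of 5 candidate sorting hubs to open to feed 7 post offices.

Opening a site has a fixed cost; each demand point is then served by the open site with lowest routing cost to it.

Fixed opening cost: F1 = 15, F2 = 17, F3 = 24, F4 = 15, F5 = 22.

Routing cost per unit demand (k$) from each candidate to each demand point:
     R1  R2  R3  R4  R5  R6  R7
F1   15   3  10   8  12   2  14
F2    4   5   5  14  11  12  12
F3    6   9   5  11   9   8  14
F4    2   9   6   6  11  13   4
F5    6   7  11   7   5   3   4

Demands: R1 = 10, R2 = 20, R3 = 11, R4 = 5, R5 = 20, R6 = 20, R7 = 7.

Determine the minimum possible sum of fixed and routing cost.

396

Open {F1, F4, F5}: assign each demand point to its cheapest open site.
  R1→F4 10×2=20, R2→F1 20×3=60, R3→F4 11×6=66, R4→F4 5×6=30, R5→F5 20×5=100, R6→F1 20×2=40, R7→F4 7×4=28
  routing cost 344, fixed 52 → total 396.
Compare {F1, F2, F4, F5}: routing cost 333 + fixed 69 = 402.
Compare {F1, F3, F4, F5}: routing cost 333 + fixed 76 = 409.
Compare {F1, F2, F5}: routing cost 358 + fixed 54 = 412.
All other subsets cost ≥ 402. Minimum total cost: 396.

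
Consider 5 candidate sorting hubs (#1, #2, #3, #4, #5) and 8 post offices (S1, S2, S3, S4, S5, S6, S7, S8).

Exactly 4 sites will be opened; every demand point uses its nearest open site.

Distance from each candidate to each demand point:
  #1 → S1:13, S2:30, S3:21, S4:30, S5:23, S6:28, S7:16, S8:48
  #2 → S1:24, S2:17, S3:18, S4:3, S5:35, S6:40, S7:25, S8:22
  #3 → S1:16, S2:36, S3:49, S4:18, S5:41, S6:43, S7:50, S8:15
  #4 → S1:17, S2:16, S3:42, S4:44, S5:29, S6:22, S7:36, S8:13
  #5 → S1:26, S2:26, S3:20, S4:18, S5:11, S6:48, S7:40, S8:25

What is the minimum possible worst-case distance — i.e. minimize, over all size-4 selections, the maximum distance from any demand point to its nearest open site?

Open {#1, #2, #4, #5}.
  Farthest demand point is S6 at distance 22 (to #4); all others are ≤ 22.
With {#1, #3, #4, #5} the worst case is 22.
With {#1, #2, #3, #4} the worst case is 23.
No size-4 selection achieves below 22.

22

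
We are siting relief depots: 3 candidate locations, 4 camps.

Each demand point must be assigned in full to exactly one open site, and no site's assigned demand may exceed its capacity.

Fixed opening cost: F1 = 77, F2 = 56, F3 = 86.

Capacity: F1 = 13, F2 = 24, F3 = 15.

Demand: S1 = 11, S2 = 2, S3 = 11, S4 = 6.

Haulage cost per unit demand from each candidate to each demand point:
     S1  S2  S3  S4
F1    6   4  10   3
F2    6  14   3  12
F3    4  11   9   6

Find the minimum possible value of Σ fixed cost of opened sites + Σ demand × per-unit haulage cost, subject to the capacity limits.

258

Open {F1, F2}; cheapest assignment that respects the capacities:
  F1 (cap 13, load 8): S2, S4 — cost 2×4 + 6×3 = 26
  F2 (cap 24, load 22): S1, S3 — cost 11×6 + 11×3 = 99
  Shipping 125, fixed 133 → total 258.
  Any other capacity-feasible assignment to {F1, F2} ships for at least 125.
Compare {F2, F3}: its best feasible assignment gives total 299.
Compare {F1, F2, F3}: its best feasible assignment gives total 322.
Every other set of open sites that can feasibly serve all demand totals ≥ 299 even under its best assignment. Minimum: 258.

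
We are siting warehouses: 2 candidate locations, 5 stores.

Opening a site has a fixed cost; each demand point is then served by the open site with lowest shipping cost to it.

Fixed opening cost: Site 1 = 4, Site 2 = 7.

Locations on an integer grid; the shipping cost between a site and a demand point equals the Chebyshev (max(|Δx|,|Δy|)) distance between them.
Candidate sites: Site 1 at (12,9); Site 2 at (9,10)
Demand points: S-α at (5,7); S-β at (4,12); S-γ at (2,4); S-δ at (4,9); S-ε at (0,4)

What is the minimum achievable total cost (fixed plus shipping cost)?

37

Open {Site 2}: assign each demand point to its cheapest open site.
  S-α→Site 2 4, S-β→Site 2 5, S-γ→Site 2 7, S-δ→Site 2 5, S-ε→Site 2 9
  shipping cost 30, fixed 7 → total 37.
Compare {Site 1, Site 2}: shipping cost 30 + fixed 11 = 41.
Compare {Site 1}: shipping cost 45 + fixed 4 = 49.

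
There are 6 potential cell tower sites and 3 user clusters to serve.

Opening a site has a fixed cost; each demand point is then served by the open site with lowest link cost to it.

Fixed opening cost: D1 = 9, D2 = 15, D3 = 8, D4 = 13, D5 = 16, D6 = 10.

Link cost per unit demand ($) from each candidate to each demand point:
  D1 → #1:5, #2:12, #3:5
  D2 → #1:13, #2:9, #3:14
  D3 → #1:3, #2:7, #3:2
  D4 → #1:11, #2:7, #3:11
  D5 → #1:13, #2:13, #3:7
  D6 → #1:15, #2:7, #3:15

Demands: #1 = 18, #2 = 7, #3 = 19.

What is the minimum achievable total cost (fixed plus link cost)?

149

Open {D3}: assign each demand point to its cheapest open site.
  #1→D3 18×3=54, #2→D3 7×7=49, #3→D3 19×2=38
  link cost 141, fixed 8 → total 149.
Compare {D1, D3}: link cost 141 + fixed 17 = 158.
Compare {D3, D6}: link cost 141 + fixed 18 = 159.
Compare {D3, D4}: link cost 141 + fixed 21 = 162.
All other subsets cost ≥ 158. Minimum total cost: 149.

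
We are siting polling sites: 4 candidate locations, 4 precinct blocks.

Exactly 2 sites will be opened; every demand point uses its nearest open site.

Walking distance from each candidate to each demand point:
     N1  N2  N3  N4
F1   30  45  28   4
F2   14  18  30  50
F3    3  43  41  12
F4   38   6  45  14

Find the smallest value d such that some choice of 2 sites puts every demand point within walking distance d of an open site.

Open {F1, F2}.
  Farthest demand point is N3 at walking distance 28 (to F1); all others are ≤ 28.
With {F1, F4} the worst case is 30.
With {F2, F3} the worst case is 30.
No size-2 selection achieves below 28.

28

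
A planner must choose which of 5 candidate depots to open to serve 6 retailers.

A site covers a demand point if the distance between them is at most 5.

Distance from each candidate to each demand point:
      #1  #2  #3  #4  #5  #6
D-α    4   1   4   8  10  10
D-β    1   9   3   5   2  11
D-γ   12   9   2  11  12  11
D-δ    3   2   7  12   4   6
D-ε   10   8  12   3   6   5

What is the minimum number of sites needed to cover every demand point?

3

Coverage sets (demand points within 5 of each site):
  D-α: {#1, #2, #3}
  D-β: {#1, #3, #4, #5}
  D-γ: {#3}
  D-δ: {#1, #2, #5}
  D-ε: {#4, #6}
No 2 sites suffice: every size-2 union leaves at least one demand point uncovered.
But {D-α, D-β, D-ε} covers everything, so the minimum is 3.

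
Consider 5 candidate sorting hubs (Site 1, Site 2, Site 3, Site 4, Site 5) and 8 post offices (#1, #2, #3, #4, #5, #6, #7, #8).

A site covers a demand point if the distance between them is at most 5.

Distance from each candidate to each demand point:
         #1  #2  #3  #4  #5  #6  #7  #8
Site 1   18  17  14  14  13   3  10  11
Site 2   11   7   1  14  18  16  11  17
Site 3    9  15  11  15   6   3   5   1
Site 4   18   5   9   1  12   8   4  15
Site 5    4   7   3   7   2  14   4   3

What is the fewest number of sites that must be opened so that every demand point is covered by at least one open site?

3

Coverage sets (demand points within 5 of each site):
  Site 1: {#6}
  Site 2: {#3}
  Site 3: {#6, #7, #8}
  Site 4: {#2, #4, #7}
  Site 5: {#1, #3, #5, #7, #8}
No 2 sites suffice: every size-2 union leaves at least one demand point uncovered.
But {Site 1, Site 4, Site 5} covers everything, so the minimum is 3.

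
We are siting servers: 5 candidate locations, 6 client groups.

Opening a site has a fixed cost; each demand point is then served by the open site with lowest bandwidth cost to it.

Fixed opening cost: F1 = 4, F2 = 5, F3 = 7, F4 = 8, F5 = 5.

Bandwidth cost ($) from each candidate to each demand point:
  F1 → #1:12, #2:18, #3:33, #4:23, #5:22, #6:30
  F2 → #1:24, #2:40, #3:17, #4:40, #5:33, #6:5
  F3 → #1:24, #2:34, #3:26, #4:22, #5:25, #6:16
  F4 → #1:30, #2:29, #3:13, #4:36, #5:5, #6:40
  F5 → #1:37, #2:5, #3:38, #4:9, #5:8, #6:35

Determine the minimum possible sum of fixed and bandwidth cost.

70

Open {F1, F2, F5}: assign each demand point to its cheapest open site.
  #1→F1 12, #2→F5 5, #3→F2 17, #4→F5 9, #5→F5 8, #6→F2 5
  bandwidth cost 56, fixed 14 → total 70.
Compare {F1, F2, F4, F5}: bandwidth cost 49 + fixed 22 = 71.
Compare {F1, F2, F3, F5}: bandwidth cost 56 + fixed 21 = 77.
Compare {F2, F5}: bandwidth cost 68 + fixed 10 = 78.
All other subsets cost ≥ 71. Minimum total cost: 70.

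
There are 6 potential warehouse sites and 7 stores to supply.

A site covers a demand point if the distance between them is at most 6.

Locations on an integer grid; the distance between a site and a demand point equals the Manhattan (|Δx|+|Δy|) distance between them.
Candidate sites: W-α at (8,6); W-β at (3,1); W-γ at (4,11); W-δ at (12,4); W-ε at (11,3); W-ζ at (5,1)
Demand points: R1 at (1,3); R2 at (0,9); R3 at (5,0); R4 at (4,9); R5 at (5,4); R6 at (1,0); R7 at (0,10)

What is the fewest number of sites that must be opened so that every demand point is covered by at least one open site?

Coverage sets (demand points within 6 of each site):
  W-α: {R5}
  W-β: {R1, R3, R5, R6}
  W-γ: {R2, R4, R7}
  W-δ: {}
  W-ε: {}
  W-ζ: {R1, R3, R5, R6}
No single site covers all 7 demand points.
But {W-β, W-γ} covers everything, so the minimum is 2.

2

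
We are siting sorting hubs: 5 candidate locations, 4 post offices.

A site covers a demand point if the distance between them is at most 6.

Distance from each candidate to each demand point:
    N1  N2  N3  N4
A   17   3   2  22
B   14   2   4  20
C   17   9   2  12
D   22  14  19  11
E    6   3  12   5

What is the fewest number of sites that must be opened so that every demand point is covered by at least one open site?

2

Coverage sets (demand points within 6 of each site):
  A: {N2, N3}
  B: {N2, N3}
  C: {N3}
  D: {}
  E: {N1, N2, N4}
No single site covers all 4 demand points.
But {A, E} covers everything, so the minimum is 2.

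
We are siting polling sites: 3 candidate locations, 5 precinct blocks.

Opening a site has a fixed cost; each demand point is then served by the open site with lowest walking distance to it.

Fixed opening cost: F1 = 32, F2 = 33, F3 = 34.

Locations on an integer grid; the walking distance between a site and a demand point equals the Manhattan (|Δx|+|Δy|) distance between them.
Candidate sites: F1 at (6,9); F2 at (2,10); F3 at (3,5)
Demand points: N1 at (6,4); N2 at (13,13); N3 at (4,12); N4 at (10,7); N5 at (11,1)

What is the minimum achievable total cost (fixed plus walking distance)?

Open {F1}: assign each demand point to its cheapest open site.
  N1→F1 5, N2→F1 11, N3→F1 5, N4→F1 6, N5→F1 13
  walking distance 40, fixed 32 → total 72.
Compare {F3}: walking distance 51 + fixed 34 = 85.
Compare {F2}: walking distance 57 + fixed 33 = 90.
Compare {F1, F2}: walking distance 39 + fixed 65 = 104.
All other subsets cost ≥ 85. Minimum total cost: 72.

72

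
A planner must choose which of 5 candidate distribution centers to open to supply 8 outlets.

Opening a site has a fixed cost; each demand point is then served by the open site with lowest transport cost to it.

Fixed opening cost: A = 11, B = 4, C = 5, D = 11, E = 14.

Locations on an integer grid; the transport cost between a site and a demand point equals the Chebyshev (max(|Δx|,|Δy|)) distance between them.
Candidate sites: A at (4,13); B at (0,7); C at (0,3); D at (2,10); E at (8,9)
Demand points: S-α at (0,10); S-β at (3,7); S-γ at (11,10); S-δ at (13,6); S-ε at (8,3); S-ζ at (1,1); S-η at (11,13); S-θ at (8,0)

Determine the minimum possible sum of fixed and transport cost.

Open {B, E}: assign each demand point to its cheapest open site.
  S-α→B 3, S-β→B 3, S-γ→E 3, S-δ→E 5, S-ε→E 6, S-ζ→B 6, S-η→E 4, S-θ→B 8
  transport cost 38, fixed 18 → total 56.
Compare {B, C, E}: transport cost 34 + fixed 23 = 57.
Compare {C, E}: transport cost 39 + fixed 19 = 58.
Compare {E}: transport cost 48 + fixed 14 = 62.
All other subsets cost ≥ 57. Minimum total cost: 56.

56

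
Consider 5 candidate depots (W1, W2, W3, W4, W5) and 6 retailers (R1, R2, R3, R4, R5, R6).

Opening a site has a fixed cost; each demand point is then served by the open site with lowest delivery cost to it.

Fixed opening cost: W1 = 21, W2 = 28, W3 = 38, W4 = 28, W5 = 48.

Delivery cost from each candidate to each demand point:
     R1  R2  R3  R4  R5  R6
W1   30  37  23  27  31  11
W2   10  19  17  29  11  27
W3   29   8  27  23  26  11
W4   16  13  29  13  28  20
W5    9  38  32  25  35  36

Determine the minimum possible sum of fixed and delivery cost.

140

Open {W2, W4}: assign each demand point to its cheapest open site.
  R1→W2 10, R2→W4 13, R3→W2 17, R4→W4 13, R5→W2 11, R6→W4 20
  delivery cost 84, fixed 56 → total 140.
Compare {W2}: delivery cost 113 + fixed 28 = 141.
Compare {W1, W2}: delivery cost 95 + fixed 49 = 144.
Compare {W2, W3}: delivery cost 80 + fixed 66 = 146.
All other subsets cost ≥ 141. Minimum total cost: 140.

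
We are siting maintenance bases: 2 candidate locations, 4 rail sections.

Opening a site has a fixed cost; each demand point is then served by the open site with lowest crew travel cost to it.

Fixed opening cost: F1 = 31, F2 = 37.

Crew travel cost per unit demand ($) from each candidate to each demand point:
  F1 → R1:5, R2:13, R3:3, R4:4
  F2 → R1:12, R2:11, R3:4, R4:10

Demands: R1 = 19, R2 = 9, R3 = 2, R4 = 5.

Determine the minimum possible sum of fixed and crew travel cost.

Open {F1}: assign each demand point to its cheapest open site.
  R1→F1 19×5=95, R2→F1 9×13=117, R3→F1 2×3=6, R4→F1 5×4=20
  crew travel cost 238, fixed 31 → total 269.
Compare {F1, F2}: crew travel cost 220 + fixed 68 = 288.
Compare {F2}: crew travel cost 385 + fixed 37 = 422.

269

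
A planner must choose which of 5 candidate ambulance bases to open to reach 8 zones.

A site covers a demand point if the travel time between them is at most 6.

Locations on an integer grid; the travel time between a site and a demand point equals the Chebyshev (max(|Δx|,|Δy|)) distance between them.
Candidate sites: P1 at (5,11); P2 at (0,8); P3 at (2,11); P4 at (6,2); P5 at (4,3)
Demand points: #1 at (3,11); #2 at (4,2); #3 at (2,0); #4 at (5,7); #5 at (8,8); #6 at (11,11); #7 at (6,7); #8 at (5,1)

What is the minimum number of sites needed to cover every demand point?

2

Coverage sets (demand points within 6 of each site):
  P1: {#1, #4, #5, #6, #7}
  P2: {#1, #2, #4, #7}
  P3: {#1, #4, #5, #7}
  P4: {#2, #3, #4, #5, #7, #8}
  P5: {#2, #3, #4, #5, #7, #8}
No single site covers all 8 demand points.
But {P1, P4} covers everything, so the minimum is 2.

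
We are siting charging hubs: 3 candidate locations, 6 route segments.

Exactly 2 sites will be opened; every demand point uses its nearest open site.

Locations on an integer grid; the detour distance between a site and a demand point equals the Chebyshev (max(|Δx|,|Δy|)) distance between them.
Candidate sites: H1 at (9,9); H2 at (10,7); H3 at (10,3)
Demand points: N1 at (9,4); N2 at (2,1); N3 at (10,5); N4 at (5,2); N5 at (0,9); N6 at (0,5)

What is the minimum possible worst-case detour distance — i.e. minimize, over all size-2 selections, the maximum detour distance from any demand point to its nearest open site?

9

Open {H1, H2}.
  Farthest demand point is N5 at detour distance 9 (to H1); all others are ≤ 9.
With {H1, H3} the worst case is 9.
With {H2, H3} the worst case is 10.
No size-2 selection achieves below 9.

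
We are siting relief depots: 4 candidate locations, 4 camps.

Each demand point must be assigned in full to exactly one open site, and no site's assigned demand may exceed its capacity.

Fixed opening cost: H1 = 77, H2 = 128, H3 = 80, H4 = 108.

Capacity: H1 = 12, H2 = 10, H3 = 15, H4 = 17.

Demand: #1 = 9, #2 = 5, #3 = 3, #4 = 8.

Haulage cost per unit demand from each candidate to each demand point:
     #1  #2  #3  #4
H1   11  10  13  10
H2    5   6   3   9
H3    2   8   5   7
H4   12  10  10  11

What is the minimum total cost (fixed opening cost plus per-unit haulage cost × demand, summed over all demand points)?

334

Open {H1, H3}; cheapest assignment that respects the capacities:
  H1 (cap 12, load 11): #3, #4 — cost 3×13 + 8×10 = 119
  H3 (cap 15, load 14): #1, #2 — cost 9×2 + 5×8 = 58
  Shipping 177, fixed 157 → total 334.
  Any other capacity-feasible assignment to {H1, H3} ships for at least 177.
Compare {H3, H4}: its best feasible assignment gives total 359.
Compare {H1, H2, H3}: its best feasible assignment gives total 422.
Every other set of open sites that can feasibly serve all demand totals ≥ 359 even under its best assignment. Minimum: 334.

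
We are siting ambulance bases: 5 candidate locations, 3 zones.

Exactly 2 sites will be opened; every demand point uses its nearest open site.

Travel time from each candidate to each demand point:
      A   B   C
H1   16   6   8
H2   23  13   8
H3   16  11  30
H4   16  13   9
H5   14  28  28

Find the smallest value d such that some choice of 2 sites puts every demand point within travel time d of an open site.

14

Open {H1, H5}.
  Farthest demand point is A at travel time 14 (to H5); all others are ≤ 14.
With {H2, H5} the worst case is 14.
With {H4, H5} the worst case is 14.
No size-2 selection achieves below 14.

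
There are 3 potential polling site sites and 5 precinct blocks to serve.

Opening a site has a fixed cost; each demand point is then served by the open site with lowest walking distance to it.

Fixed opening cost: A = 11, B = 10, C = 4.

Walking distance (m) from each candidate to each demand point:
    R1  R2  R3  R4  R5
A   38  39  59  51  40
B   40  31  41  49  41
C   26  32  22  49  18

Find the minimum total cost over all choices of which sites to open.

151

Open {C}: assign each demand point to its cheapest open site.
  R1→C 26, R2→C 32, R3→C 22, R4→C 49, R5→C 18
  walking distance 147, fixed 4 → total 151.
Compare {B, C}: walking distance 146 + fixed 14 = 160.
Compare {A, C}: walking distance 147 + fixed 15 = 162.
Compare {A, B, C}: walking distance 146 + fixed 25 = 171.
All other subsets cost ≥ 160. Minimum total cost: 151.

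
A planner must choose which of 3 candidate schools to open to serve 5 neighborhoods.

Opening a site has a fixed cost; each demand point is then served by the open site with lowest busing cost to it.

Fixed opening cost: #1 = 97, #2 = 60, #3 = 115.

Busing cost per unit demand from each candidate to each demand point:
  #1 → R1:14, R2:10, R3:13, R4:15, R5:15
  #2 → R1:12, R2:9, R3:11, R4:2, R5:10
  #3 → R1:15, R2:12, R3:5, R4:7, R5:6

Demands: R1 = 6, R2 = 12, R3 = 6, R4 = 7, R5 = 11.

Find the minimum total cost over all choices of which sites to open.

430

Open {#2}: assign each demand point to its cheapest open site.
  R1→#2 6×12=72, R2→#2 12×9=108, R3→#2 6×11=66, R4→#2 7×2=14, R5→#2 11×10=110
  busing cost 370, fixed 60 → total 430.
Compare {#2, #3}: busing cost 290 + fixed 175 = 465.
Compare {#3}: busing cost 379 + fixed 115 = 494.
Compare {#1, #2}: busing cost 370 + fixed 157 = 527.
All other subsets cost ≥ 465. Minimum total cost: 430.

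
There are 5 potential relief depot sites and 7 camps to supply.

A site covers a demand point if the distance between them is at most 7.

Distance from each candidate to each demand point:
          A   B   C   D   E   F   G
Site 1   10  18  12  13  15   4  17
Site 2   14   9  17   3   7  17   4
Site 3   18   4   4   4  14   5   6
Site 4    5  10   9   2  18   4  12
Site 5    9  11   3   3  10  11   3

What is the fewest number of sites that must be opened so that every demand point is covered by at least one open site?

Coverage sets (demand points within 7 of each site):
  Site 1: {F}
  Site 2: {D, E, G}
  Site 3: {B, C, D, F, G}
  Site 4: {A, D, F}
  Site 5: {C, D, G}
No 2 sites suffice: every size-2 union leaves at least one demand point uncovered.
But {Site 2, Site 3, Site 4} covers everything, so the minimum is 3.

3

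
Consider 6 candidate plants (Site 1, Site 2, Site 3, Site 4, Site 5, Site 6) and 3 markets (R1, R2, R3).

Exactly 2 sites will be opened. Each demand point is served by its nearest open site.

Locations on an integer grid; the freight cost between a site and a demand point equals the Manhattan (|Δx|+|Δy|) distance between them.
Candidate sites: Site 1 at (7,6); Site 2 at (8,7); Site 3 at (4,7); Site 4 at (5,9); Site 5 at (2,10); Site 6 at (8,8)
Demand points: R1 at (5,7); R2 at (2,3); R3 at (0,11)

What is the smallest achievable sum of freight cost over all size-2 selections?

Open {Site 3, Site 5}.
  R1→Site 3 1, R2→Site 3 6, R3→Site 5 3  ⇒ total 10.
Compare {Site 4, Site 5}: total 12.
Compare {Site 1, Site 5}: total 13.
No size-2 selection does better; minimum is 10.

10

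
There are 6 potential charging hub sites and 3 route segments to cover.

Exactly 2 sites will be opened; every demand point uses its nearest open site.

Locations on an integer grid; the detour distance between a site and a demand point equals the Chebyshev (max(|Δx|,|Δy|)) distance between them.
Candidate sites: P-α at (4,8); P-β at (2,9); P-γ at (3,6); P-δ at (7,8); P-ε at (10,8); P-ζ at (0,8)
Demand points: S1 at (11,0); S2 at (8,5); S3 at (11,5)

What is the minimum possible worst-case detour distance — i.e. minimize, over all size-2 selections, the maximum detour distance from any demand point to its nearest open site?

8

Open {P-α, P-β}.
  Farthest demand point is S1 at detour distance 8 (to P-α); all others are ≤ 8.
With {P-α, P-γ} the worst case is 8.
With {P-α, P-δ} the worst case is 8.
No size-2 selection achieves below 8.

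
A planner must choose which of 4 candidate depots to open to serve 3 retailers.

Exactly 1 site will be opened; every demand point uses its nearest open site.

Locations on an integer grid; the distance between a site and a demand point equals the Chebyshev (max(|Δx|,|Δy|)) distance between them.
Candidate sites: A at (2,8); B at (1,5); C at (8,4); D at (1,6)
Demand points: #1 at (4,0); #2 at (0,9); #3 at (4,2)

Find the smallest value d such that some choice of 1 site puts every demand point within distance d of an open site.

Open {B}.
  Farthest demand point is #1 at distance 5 (to B); all others are ≤ 5.
With {D} the worst case is 6.
With {A} the worst case is 8.
No size-1 selection achieves below 5.

5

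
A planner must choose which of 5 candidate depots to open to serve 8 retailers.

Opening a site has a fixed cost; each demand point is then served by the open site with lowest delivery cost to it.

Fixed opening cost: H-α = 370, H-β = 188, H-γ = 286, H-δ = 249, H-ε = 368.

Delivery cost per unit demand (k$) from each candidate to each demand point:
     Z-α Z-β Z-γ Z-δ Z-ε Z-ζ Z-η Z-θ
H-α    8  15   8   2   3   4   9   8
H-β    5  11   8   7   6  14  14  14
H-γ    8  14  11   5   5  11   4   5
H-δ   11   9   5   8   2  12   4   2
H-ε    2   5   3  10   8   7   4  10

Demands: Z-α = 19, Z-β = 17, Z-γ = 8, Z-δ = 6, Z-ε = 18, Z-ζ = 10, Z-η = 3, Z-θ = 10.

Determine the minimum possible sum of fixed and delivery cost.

887

Open {H-δ}: assign each demand point to its cheapest open site.
  Z-α→H-δ 19×11=209, Z-β→H-δ 17×9=153, Z-γ→H-δ 8×5=40, Z-δ→H-δ 6×8=48, Z-ε→H-δ 18×2=36, Z-ζ→H-δ 10×12=120, Z-η→H-δ 3×4=12, Z-θ→H-δ 10×2=20
  delivery cost 638, fixed 249 → total 887.
Compare {H-ε}: delivery cost 533 + fixed 368 = 901.
Compare {H-δ, H-ε}: delivery cost 333 + fixed 617 = 950.
Compare {H-β, H-δ}: delivery cost 518 + fixed 437 = 955.
All other subsets cost ≥ 901. Minimum total cost: 887.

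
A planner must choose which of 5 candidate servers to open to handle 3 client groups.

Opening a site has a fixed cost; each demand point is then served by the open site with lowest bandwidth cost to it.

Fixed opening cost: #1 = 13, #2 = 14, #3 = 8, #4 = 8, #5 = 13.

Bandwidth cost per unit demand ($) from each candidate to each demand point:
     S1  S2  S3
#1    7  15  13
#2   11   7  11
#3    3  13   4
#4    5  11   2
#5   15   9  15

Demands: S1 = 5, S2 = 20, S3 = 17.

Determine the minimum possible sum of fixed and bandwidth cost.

219

Open {#2, #3, #4}: assign each demand point to its cheapest open site.
  S1→#3 5×3=15, S2→#2 20×7=140, S3→#4 17×2=34
  bandwidth cost 189, fixed 30 → total 219.
Compare {#2, #4}: bandwidth cost 199 + fixed 22 = 221.
Compare {#1, #2, #3, #4}: bandwidth cost 189 + fixed 43 = 232.
Compare {#2, #3, #4, #5}: bandwidth cost 189 + fixed 43 = 232.
All other subsets cost ≥ 221. Minimum total cost: 219.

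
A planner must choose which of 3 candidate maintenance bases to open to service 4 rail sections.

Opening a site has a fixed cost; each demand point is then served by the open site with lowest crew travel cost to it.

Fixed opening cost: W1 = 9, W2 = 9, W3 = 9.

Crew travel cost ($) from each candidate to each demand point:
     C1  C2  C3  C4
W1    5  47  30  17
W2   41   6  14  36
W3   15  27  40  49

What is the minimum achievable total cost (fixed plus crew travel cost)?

60

Open {W1, W2}: assign each demand point to its cheapest open site.
  C1→W1 5, C2→W2 6, C3→W2 14, C4→W1 17
  crew travel cost 42, fixed 18 → total 60.
Compare {W1, W2, W3}: crew travel cost 42 + fixed 27 = 69.
Compare {W2, W3}: crew travel cost 71 + fixed 18 = 89.
Compare {W1, W3}: crew travel cost 79 + fixed 18 = 97.
All other subsets cost ≥ 69. Minimum total cost: 60.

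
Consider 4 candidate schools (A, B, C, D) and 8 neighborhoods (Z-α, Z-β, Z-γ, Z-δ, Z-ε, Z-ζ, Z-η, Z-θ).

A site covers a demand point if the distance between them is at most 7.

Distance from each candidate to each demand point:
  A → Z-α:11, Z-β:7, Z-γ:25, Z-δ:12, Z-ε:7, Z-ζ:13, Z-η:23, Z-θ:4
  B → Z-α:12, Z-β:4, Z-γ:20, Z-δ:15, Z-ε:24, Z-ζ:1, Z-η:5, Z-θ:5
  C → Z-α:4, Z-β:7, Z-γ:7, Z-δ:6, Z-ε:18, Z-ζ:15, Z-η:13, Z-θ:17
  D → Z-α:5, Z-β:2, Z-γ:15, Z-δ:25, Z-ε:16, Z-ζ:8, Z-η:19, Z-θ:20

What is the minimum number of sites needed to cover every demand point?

Coverage sets (demand points within 7 of each site):
  A: {Z-β, Z-ε, Z-θ}
  B: {Z-β, Z-ζ, Z-η, Z-θ}
  C: {Z-α, Z-β, Z-γ, Z-δ}
  D: {Z-α, Z-β}
No 2 sites suffice: every size-2 union leaves at least one demand point uncovered.
But {A, B, C} covers everything, so the minimum is 3.

3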